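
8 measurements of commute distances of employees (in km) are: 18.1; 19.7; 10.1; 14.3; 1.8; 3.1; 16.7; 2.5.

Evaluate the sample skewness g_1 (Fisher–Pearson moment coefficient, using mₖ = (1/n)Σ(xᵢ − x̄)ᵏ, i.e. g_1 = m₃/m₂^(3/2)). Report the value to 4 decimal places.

x̄ = (18.1 + 19.7 + 10.1 + 14.3 + 1.8 + 3.1 + 16.7 + 2.5) / 8 = 10.7875
deviations (xᵢ − x̄): 7.3125, 8.9125, -0.6875, 3.5125, -8.9875, -7.6875, 5.9125, -8.2875
Σ(xᵢ − x̄)² = 389.2288 ⇒ m₂ = 389.2288/8 = 48.65359
Σ(xᵢ − x̄)³ = -400.8269 ⇒ m₃ = -400.8269/8 = -50.10336
m₂^(3/2) = 48.65359^(1.5) = 339.36917
g_1 = m₃ / m₂^(3/2) = -50.10336 / 339.36917 ≈ -0.1476

-0.1476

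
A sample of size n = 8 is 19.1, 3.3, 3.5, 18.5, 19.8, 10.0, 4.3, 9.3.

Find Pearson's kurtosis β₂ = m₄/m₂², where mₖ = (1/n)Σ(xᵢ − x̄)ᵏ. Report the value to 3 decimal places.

x̄ = 10.9750
Σ(xᵢ − x̄)² = 363.6150 ⇒ m₂ = 45.45188
Σ(xᵢ − x̄)⁴ = 22215.8530 ⇒ m₄ = 2776.98162
m₂² = 2065.87294
β₂ = m₄/m₂² = 2776.98162 / 2065.87294 ≈ 1.344

1.344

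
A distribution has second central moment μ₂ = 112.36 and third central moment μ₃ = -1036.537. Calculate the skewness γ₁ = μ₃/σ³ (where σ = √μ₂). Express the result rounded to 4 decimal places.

-0.8703

σ = √μ₂ = √112.36 = 10.60000
σ³ = μ₂^(3/2) = 1191.01600
γ₁ = μ₃/σ³ = -1036.537 / 1191.01600 ≈ -0.8703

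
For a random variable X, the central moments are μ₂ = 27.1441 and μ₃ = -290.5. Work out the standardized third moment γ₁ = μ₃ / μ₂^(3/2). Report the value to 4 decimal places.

σ = √μ₂ = √27.1441 = 5.21000
σ³ = μ₂^(3/2) = 141.42076
γ₁ = μ₃/σ³ = -290.5 / 141.42076 ≈ -2.0542

-2.0542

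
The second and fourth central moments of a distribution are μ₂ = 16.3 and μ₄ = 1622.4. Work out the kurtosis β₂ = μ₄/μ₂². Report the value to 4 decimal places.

μ₂² = 16.3² = 265.69000
μ₄/μ₂² = 1622.4 / 265.69000 = 6.10636
β₂ ≈ 6.1064

6.1064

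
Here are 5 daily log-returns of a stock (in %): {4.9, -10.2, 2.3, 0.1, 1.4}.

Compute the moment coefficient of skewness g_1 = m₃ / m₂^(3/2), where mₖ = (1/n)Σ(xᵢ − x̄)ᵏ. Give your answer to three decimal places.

x̄ = (4.9 - 10.2 + 2.3 + 0.1 + 1.4) / 5 = -0.3000
deviations (xᵢ − x̄): 5.2000, -9.9000, 2.6000, 0.4000, 1.7000
Σ(xᵢ − x̄)² = 134.8600 ⇒ m₂ = 134.8600/5 = 26.97200
Σ(xᵢ − x̄)³ = -807.1380 ⇒ m₃ = -807.1380/5 = -161.42760
m₂^(3/2) = 26.97200^(1.5) = 140.07793
g_1 = m₃ / m₂^(3/2) = -161.42760 / 140.07793 ≈ -1.152

-1.152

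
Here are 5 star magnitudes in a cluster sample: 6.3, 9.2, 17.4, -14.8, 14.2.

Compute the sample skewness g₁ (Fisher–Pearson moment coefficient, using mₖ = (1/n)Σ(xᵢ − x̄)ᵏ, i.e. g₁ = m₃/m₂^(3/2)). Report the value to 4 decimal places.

x̄ = (6.3 + 9.2 + 17.4 - 14.8 + 14.2) / 5 = 6.4600
deviations (xᵢ − x̄): -0.1600, 2.7400, 10.9400, -21.2600, 7.7400
Σ(xᵢ − x̄)² = 639.1120 ⇒ m₂ = 639.1120/5 = 127.82240
Σ(xᵢ − x̄)³ = -7815.6662 ⇒ m₃ = -7815.6662/5 = -1563.13325
m₂^(3/2) = 127.82240^(1.5) = 1445.14176
g₁ = m₃ / m₂^(3/2) = -1563.13325 / 1445.14176 ≈ -1.0816

-1.0816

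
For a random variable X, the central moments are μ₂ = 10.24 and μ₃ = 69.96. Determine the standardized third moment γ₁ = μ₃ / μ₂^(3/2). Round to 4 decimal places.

σ = √μ₂ = √10.24 = 3.20000
σ³ = μ₂^(3/2) = 32.76800
γ₁ = μ₃/σ³ = 69.96 / 32.76800 ≈ 2.1350

2.1350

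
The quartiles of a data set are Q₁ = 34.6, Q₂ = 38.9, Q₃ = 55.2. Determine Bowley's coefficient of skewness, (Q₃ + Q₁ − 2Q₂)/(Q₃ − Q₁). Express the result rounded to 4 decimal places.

numerator: Q₃ + Q₁ − 2Q₂ = 55.2 + 34.6 − 2×38.9 = 12.0000
denominator: Q₃ − Q₁ = 55.2 − 34.6 = 20.6000
Bowley skewness = 12.0000 / 20.6000 ≈ 0.5825

0.5825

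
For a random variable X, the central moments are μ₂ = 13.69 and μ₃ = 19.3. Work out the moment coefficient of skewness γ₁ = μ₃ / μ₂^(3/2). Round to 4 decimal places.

0.3810

σ = √μ₂ = √13.69 = 3.70000
σ³ = μ₂^(3/2) = 50.65300
γ₁ = μ₃/σ³ = 19.3 / 50.65300 ≈ 0.3810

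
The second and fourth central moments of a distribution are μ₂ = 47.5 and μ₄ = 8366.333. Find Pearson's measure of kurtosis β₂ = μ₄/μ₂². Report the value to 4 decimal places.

μ₂² = 47.5² = 2256.25000
μ₄/μ₂² = 8366.333 / 2256.25000 = 3.70807
β₂ ≈ 3.7081

3.7081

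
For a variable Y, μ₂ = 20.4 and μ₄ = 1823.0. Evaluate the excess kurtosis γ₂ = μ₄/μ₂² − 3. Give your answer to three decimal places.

μ₂² = 20.4² = 416.16000
μ₄/μ₂² = 1823.0 / 416.16000 = 4.38053
γ₂ = 4.38053 − 3 ≈ 1.381

1.381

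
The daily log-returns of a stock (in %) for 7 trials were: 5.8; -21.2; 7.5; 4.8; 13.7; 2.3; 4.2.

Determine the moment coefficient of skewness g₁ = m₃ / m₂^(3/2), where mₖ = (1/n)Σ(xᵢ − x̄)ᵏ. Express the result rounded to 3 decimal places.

x̄ = (5.8 - 21.2 + 7.5 + 4.8 + 13.7 + 2.3 + 4.2) / 7 = 2.4429
deviations (xᵢ − x̄): 3.3571, -23.6429, 5.0571, 2.3571, 11.2571, -0.1429, 1.7571
Σ(xᵢ − x̄)² = 731.2171 ⇒ m₂ = 731.2171/7 = 104.45959
Σ(xᵢ − x̄)³ = -11603.7632 ⇒ m₃ = -11603.7632/7 = -1657.68045
m₂^(3/2) = 104.45959^(1.5) = 1067.63422
g₁ = m₃ / m₂^(3/2) = -1657.68045 / 1067.63422 ≈ -1.553

-1.553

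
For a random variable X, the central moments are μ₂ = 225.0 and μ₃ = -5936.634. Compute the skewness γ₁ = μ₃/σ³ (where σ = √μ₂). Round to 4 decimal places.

σ = √μ₂ = √225.0 = 15.00000
σ³ = μ₂^(3/2) = 3375.00000
γ₁ = μ₃/σ³ = -5936.634 / 3375.00000 ≈ -1.7590

-1.7590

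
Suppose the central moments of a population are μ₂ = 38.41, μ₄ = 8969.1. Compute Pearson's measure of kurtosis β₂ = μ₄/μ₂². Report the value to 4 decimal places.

6.0794

μ₂² = 38.41² = 1475.32810
μ₄/μ₂² = 8969.1 / 1475.32810 = 6.07939
β₂ ≈ 6.0794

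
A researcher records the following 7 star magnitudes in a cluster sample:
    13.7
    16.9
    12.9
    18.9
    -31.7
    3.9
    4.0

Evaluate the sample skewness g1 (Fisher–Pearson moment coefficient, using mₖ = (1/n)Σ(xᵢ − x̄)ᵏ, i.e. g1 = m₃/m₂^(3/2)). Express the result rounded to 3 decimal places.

-1.592

x̄ = (13.7 + 16.9 + 12.9 + 18.9 - 31.7 + 3.9 + 4.0) / 7 = 5.5143
deviations (xᵢ − x̄): 8.1857, 11.3857, 7.3857, 13.3857, -37.2143, -1.6143, -1.5143
Σ(xᵢ − x̄)² = 1820.1686 ⇒ m₂ = 1820.1686/7 = 260.02408
Σ(xᵢ − x̄)³ = -46720.0862 ⇒ m₃ = -46720.0862/7 = -6674.29803
m₂^(3/2) = 260.02408^(1.5) = 4192.95650
g1 = m₃ / m₂^(3/2) = -6674.29803 / 4192.95650 ≈ -1.592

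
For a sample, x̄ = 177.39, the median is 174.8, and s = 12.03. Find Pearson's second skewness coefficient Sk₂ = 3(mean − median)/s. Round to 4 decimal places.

0.6459

Sk₂ = 3(177.39 − 174.8) / 12.03 = 3 × 2.5900 / 12.03
    = 7.7700 / 12.03 ≈ 0.6459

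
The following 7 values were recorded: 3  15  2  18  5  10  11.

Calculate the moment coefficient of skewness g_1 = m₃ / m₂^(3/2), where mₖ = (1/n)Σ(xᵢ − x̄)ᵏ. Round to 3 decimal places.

0.187

x̄ = (3 + 15 + 2 + 18 + 5 + 10 + 11) / 7 = 9.1429
deviations (xᵢ − x̄): -6.1429, 5.8571, -7.1429, 8.8571, -4.1429, 0.8571, 1.8571
Σ(xᵢ − x̄)² = 222.8571 ⇒ m₂ = 222.8571/7 = 31.83673
Σ(xᵢ − x̄)³ = 235.4694 ⇒ m₃ = 235.4694/7 = 33.63848
m₂^(3/2) = 31.83673^(1.5) = 179.63575
g_1 = m₃ / m₂^(3/2) = 33.63848 / 179.63575 ≈ 0.187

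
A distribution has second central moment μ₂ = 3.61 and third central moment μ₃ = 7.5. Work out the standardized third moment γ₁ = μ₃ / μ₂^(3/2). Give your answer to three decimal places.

1.093

σ = √μ₂ = √3.61 = 1.90000
σ³ = μ₂^(3/2) = 6.85900
γ₁ = μ₃/σ³ = 7.5 / 6.85900 ≈ 1.093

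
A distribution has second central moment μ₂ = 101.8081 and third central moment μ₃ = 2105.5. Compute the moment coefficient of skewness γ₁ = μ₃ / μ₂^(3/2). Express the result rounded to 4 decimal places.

σ = √μ₂ = √101.8081 = 10.09000
σ³ = μ₂^(3/2) = 1027.24373
γ₁ = μ₃/σ³ = 2105.5 / 1027.24373 ≈ 2.0497

2.0497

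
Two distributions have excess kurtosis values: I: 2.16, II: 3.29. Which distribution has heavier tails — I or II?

II

Higher excess kurtosis ⇒ heavier tails relative to the normal distribution.
2.16 vs 3.29: the larger is 3.29, so II has heavier tails.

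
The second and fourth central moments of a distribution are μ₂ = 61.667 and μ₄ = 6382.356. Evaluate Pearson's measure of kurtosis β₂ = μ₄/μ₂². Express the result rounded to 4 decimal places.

μ₂² = 61.667² = 3802.81889
μ₄/μ₂² = 6382.356 / 3802.81889 = 1.67832
β₂ ≈ 1.6783

1.6783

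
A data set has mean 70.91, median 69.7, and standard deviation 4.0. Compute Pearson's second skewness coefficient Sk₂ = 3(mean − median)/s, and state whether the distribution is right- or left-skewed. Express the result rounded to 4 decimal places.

Sk₂ = 3(70.91 − 69.7) / 4.0 = 3 × 1.2100 / 4.0
    = 3.6300 / 4.0 ≈ 0.9075
Sk₂ > 0 ⇒ mean > median ⇒ right-skewed (positive skew).

0.9075, right-skewed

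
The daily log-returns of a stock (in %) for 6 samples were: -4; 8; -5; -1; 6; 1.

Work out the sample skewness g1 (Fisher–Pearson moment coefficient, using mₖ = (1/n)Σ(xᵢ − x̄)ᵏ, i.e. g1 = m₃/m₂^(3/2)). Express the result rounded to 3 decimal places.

x̄ = (-4 + 8 - 5 - 1 + 6 + 1) / 6 = 0.8333
deviations (xᵢ − x̄): -4.8333, 7.1667, -5.8333, -1.8333, 5.1667, 0.1667
Σ(xᵢ − x̄)² = 138.8333 ⇒ m₂ = 138.8333/6 = 23.13889
Σ(xᵢ − x̄)³ = 188.4444 ⇒ m₃ = 188.4444/6 = 31.40741
m₂^(3/2) = 23.13889^(1.5) = 111.30476
g1 = m₃ / m₂^(3/2) = 31.40741 / 111.30476 ≈ 0.282

0.282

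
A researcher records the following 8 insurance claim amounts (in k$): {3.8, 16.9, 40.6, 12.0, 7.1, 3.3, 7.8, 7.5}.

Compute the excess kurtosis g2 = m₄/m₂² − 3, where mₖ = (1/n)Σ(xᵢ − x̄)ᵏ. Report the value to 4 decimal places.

x̄ = 12.3750
Σ(xᵢ − x̄)² = 1045.6750 ⇒ m₂ = 130.70938
Σ(xᵢ − x̄)⁴ = 649037.8525 ⇒ m₄ = 81129.73156
m₂² = 17084.94071
g2 = m₄/m₂² − 3 = 4.74861 − 3 ≈ 1.7486

1.7486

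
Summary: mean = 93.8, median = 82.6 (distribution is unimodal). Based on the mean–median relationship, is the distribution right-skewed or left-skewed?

right-skewed

mean − median = 93.8 − 82.6 = 11.2
mean > median ⇒ the longer tail is on the right ⇒ right-skewed (positively skewed).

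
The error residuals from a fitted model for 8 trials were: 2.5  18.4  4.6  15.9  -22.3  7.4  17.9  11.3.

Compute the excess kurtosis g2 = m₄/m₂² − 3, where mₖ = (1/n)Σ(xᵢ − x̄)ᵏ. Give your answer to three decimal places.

x̄ = 6.9625
Σ(xᵢ − x̄)² = 1231.1187 ⇒ m₂ = 153.88984
Σ(xᵢ − x̄)⁴ = 771825.6164 ⇒ m₄ = 96478.20205
m₂² = 23682.08401
g2 = m₄/m₂² − 3 = 4.07389 − 3 ≈ 1.074

1.074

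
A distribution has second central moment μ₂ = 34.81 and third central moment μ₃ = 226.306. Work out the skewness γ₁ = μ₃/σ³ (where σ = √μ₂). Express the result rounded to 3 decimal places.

1.102

σ = √μ₂ = √34.81 = 5.90000
σ³ = μ₂^(3/2) = 205.37900
γ₁ = μ₃/σ³ = 226.306 / 205.37900 ≈ 1.102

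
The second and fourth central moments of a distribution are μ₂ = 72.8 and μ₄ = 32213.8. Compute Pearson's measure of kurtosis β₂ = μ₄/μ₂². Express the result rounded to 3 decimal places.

6.078

μ₂² = 72.8² = 5299.84000
μ₄/μ₂² = 32213.8 / 5299.84000 = 6.07826
β₂ ≈ 6.078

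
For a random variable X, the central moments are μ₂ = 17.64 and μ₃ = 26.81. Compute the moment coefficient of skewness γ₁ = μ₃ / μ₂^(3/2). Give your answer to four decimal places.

σ = √μ₂ = √17.64 = 4.20000
σ³ = μ₂^(3/2) = 74.08800
γ₁ = μ₃/σ³ = 26.81 / 74.08800 ≈ 0.3619

0.3619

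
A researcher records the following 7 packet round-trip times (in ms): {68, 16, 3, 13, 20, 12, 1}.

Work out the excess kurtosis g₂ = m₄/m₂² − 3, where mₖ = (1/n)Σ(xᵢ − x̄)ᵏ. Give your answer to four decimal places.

x̄ = 19.0000
Σ(xᵢ − x̄)² = 3076.0000 ⇒ m₂ = 439.42857
Σ(xᵢ − x̄)⁴ = 5939092.0000 ⇒ m₄ = 848441.71429
m₂² = 193097.46939
g₂ = m₄/m₂² − 3 = 4.39385 − 3 ≈ 1.3939

1.3939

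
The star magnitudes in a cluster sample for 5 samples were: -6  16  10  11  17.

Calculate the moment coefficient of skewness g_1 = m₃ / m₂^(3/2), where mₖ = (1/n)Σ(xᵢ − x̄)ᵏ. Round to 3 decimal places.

x̄ = (-6 + 16 + 10 + 11 + 17) / 5 = 9.6000
deviations (xᵢ − x̄): -15.6000, 6.4000, 0.4000, 1.4000, 7.4000
Σ(xᵢ − x̄)² = 341.2000 ⇒ m₂ = 341.2000/5 = 68.24000
Σ(xᵢ − x̄)³ = -3126.2400 ⇒ m₃ = -3126.2400/5 = -625.24800
m₂^(3/2) = 68.24000^(1.5) = 563.71362
g_1 = m₃ / m₂^(3/2) = -625.24800 / 563.71362 ≈ -1.109

-1.109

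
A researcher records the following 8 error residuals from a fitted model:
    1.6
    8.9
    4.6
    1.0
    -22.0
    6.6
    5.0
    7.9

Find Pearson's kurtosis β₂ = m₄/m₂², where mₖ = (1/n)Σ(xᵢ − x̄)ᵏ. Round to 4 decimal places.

x̄ = 1.7000
Σ(xᵢ − x̄)² = 695.7800 ⇒ m₂ = 86.97250
Σ(xᵢ − x̄)⁴ = 320426.7158 ⇒ m₄ = 40053.33947
m₂² = 7564.21576
β₂ = m₄/m₂² = 40053.33947 / 7564.21576 ≈ 5.2951

5.2951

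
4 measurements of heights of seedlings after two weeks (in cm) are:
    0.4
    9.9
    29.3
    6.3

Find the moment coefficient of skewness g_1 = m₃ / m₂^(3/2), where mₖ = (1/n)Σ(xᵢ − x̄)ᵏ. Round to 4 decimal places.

x̄ = (0.4 + 9.9 + 29.3 + 6.3) / 4 = 11.4750
deviations (xᵢ − x̄): -11.0750, -1.5750, 17.8250, -5.1750
Σ(xᵢ − x̄)² = 469.6475 ⇒ m₂ = 469.6475/4 = 117.41188
Σ(xᵢ − x̄)³ = 4162.6406 ⇒ m₃ = 4162.6406/4 = 1040.66016
m₂^(3/2) = 117.41188^(1.5) = 1272.23704
g_1 = m₃ / m₂^(3/2) = 1040.66016 / 1272.23704 ≈ 0.8180

0.8180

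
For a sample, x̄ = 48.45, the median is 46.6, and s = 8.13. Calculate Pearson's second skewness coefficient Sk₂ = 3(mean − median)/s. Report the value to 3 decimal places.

0.683

Sk₂ = 3(48.45 − 46.6) / 8.13 = 3 × 1.8500 / 8.13
    = 5.5500 / 8.13 ≈ 0.683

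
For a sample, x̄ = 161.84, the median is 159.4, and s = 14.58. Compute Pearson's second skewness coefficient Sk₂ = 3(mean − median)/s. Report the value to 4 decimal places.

0.5021

Sk₂ = 3(161.84 − 159.4) / 14.58 = 3 × 2.4400 / 14.58
    = 7.3200 / 14.58 ≈ 0.5021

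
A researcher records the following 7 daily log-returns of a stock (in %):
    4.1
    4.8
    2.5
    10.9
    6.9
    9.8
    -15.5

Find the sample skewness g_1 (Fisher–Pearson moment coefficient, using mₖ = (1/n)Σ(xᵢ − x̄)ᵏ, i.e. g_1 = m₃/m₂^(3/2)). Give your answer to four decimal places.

-1.5484

x̄ = (4.1 + 4.8 + 2.5 + 10.9 + 6.9 + 9.8 - 15.5) / 7 = 3.3571
deviations (xᵢ − x̄): 0.7429, 1.4429, -0.8571, 7.5429, 3.5429, 6.4429, -18.8571
Σ(xᵢ − x̄)² = 469.9171 ⇒ m₂ = 469.9171/7 = 67.13102
Σ(xᵢ − x̄)³ = -5961.5985 ⇒ m₃ = -5961.5985/7 = -851.65693
m₂^(3/2) = 67.13102^(1.5) = 550.02809
g_1 = m₃ / m₂^(3/2) = -851.65693 / 550.02809 ≈ -1.5484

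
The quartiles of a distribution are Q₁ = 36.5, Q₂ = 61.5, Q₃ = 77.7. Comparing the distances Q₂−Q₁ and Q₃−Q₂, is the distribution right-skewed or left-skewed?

Q₂ − Q₁ = 25.0;  Q₃ − Q₂ = 16.2
Q₂ − Q₁ > Q₃ − Q₂ ⇒ the lower half is more spread out ⇒ left-skewed.

left-skewed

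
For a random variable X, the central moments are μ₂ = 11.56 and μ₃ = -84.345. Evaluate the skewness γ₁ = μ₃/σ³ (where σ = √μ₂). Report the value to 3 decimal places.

-2.146

σ = √μ₂ = √11.56 = 3.40000
σ³ = μ₂^(3/2) = 39.30400
γ₁ = μ₃/σ³ = -84.345 / 39.30400 ≈ -2.146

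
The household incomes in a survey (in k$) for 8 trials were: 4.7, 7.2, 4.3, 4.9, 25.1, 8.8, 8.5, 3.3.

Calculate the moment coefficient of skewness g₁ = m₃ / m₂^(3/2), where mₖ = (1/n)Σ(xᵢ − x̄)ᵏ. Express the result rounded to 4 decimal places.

x̄ = (4.7 + 7.2 + 4.3 + 4.9 + 25.1 + 8.8 + 8.5 + 3.3) / 8 = 8.3500
deviations (xᵢ − x̄): -3.6500, -1.1500, -4.0500, -3.4500, 16.7500, 0.4500, 0.1500, -5.0500
Σ(xᵢ − x̄)² = 349.2400 ⇒ m₂ = 349.2400/8 = 43.65500
Σ(xᵢ − x̄)³ = 4413.0870 ⇒ m₃ = 4413.0870/8 = 551.63588
m₂^(3/2) = 43.65500^(1.5) = 288.43701
g₁ = m₃ / m₂^(3/2) = 551.63588 / 288.43701 ≈ 1.9125

1.9125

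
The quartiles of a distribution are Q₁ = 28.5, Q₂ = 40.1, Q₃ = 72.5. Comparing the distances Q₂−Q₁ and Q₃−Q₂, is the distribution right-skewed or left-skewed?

right-skewed

Q₂ − Q₁ = 11.6;  Q₃ − Q₂ = 32.4
Q₃ − Q₂ > Q₂ − Q₁ ⇒ the upper half is more spread out ⇒ right-skewed.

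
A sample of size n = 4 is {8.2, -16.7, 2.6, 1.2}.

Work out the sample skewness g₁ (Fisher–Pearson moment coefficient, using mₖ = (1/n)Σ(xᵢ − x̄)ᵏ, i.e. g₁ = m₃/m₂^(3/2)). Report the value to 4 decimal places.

-0.8752

x̄ = (8.2 - 16.7 + 2.6 + 1.2) / 4 = -1.1750
deviations (xᵢ − x̄): 9.3750, -15.5250, 3.7750, 2.3750
Σ(xᵢ − x̄)² = 348.8075 ⇒ m₂ = 348.8075/4 = 87.20187
Σ(xᵢ − x̄)³ = -2850.7556 ⇒ m₃ = -2850.7556/4 = -712.68891
m₂^(3/2) = 87.20187^(1.5) = 814.30806
g₁ = m₃ / m₂^(3/2) = -712.68891 / 814.30806 ≈ -0.8752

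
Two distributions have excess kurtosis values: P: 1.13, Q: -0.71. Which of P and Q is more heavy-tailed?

P

Higher excess kurtosis ⇒ heavier tails relative to the normal distribution.
1.13 vs -0.71: the larger is 1.13, so P has heavier tails. (P is leptokurtic — heavier-than-normal tails; the other is platykurtic.)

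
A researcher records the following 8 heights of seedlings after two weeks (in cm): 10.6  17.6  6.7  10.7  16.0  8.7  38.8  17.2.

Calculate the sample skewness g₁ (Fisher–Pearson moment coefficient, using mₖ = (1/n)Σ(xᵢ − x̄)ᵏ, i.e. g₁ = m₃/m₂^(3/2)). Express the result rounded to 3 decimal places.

1.582

x̄ = (10.6 + 17.6 + 6.7 + 10.7 + 16.0 + 8.7 + 38.8 + 17.2) / 8 = 15.7875
deviations (xᵢ − x̄): -5.1875, 1.8125, -9.0875, -5.0875, 0.2125, -7.0875, 23.0125, 1.4125
Σ(xᵢ − x̄)² = 720.5087 ⇒ m₂ = 720.5087/8 = 90.06359
Σ(xᵢ − x̄)³ = 10817.8621 ⇒ m₃ = 10817.8621/8 = 1352.23276
m₂^(3/2) = 90.06359^(1.5) = 854.72008
g₁ = m₃ / m₂^(3/2) = 1352.23276 / 854.72008 ≈ 1.582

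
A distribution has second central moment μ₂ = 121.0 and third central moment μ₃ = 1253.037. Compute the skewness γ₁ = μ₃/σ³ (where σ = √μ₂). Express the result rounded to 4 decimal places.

0.9414

σ = √μ₂ = √121.0 = 11.00000
σ³ = μ₂^(3/2) = 1331.00000
γ₁ = μ₃/σ³ = 1253.037 / 1331.00000 ≈ 0.9414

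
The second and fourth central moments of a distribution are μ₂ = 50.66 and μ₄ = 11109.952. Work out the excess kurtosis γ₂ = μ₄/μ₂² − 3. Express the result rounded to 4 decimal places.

μ₂² = 50.66² = 2566.43560
μ₄/μ₂² = 11109.952 / 2566.43560 = 4.32894
γ₂ = 4.32894 − 3 ≈ 1.3289

1.3289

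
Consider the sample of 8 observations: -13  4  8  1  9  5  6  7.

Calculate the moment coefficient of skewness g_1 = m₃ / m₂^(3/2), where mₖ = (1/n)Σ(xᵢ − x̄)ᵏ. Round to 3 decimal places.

-1.753

x̄ = (-13 + 4 + 8 + 1 + 9 + 5 + 6 + 7) / 8 = 3.3750
deviations (xᵢ − x̄): -16.3750, 0.6250, 4.6250, -2.3750, 5.6250, 1.6250, 2.6250, 3.6250
Σ(xᵢ − x̄)² = 349.8750 ⇒ m₂ = 349.8750/8 = 43.73438
Σ(xᵢ − x̄)³ = -4057.0313 ⇒ m₃ = -4057.0313/8 = -507.12891
m₂^(3/2) = 43.73438^(1.5) = 289.22404
g_1 = m₃ / m₂^(3/2) = -507.12891 / 289.22404 ≈ -1.753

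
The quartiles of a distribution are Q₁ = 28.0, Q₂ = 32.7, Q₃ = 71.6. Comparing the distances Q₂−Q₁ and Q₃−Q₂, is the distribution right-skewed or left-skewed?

right-skewed

Q₂ − Q₁ = 4.7;  Q₃ − Q₂ = 38.9
Q₃ − Q₂ > Q₂ − Q₁ ⇒ the upper half is more spread out ⇒ right-skewed.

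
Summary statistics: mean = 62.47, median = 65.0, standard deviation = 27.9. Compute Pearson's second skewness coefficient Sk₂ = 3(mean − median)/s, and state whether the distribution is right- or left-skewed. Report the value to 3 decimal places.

Sk₂ = 3(62.47 − 65.0) / 27.9 = 3 × -2.5300 / 27.9
    = -7.5900 / 27.9 ≈ -0.272
Sk₂ < 0 ⇒ mean < median ⇒ left-skewed (negative skew).

-0.272, left-skewed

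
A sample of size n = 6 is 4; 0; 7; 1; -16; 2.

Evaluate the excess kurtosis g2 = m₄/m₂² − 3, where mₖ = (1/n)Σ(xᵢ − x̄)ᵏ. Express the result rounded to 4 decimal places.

0.6009

x̄ = -0.3333
Σ(xᵢ − x̄)² = 325.3333 ⇒ m₂ = 54.22222
Σ(xᵢ − x̄)⁴ = 63520.4444 ⇒ m₄ = 10586.74074
m₂² = 2940.04938
g2 = m₄/m₂² − 3 = 3.60087 − 3 ≈ 0.6009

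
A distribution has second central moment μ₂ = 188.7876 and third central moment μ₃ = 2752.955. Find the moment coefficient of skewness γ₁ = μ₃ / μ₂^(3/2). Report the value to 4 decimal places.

1.0613

σ = √μ₂ = √188.7876 = 13.74000
σ³ = μ₂^(3/2) = 2593.94162
γ₁ = μ₃/σ³ = 2752.955 / 2593.94162 ≈ 1.0613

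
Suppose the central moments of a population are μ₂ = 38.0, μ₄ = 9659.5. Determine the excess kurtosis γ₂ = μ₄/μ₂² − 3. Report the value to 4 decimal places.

3.6894

μ₂² = 38.0² = 1444.00000
μ₄/μ₂² = 9659.5 / 1444.00000 = 6.68940
γ₂ = 6.68940 − 3 ≈ 3.6894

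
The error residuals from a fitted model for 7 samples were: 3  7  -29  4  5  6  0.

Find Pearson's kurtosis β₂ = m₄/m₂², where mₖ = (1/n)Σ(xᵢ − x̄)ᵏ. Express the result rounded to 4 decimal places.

x̄ = -0.5714
Σ(xᵢ − x̄)² = 973.7143 ⇒ m₂ = 139.10204
Σ(xᵢ − x̄)⁴ = 659875.0671 ⇒ m₄ = 94267.86672
m₂² = 19349.37776
β₂ = m₄/m₂² = 94267.86672 / 19349.37776 ≈ 4.8719

4.8719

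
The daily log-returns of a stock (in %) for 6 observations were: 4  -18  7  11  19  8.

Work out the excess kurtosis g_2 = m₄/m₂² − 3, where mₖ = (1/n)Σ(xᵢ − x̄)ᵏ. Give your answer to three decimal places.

x̄ = 5.1667
Σ(xᵢ − x̄)² = 774.8333 ⇒ m₂ = 129.13889
Σ(xᵢ − x̄)⁴ = 325895.4861 ⇒ m₄ = 54315.91435
m₂² = 16676.85262
g_2 = m₄/m₂² − 3 = 3.25696 − 3 ≈ 0.257

0.257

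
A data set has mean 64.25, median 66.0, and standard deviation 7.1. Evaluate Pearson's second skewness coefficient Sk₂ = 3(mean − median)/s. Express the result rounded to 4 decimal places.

Sk₂ = 3(64.25 − 66.0) / 7.1 = 3 × -1.7500 / 7.1
    = -5.2500 / 7.1 ≈ -0.7394

-0.7394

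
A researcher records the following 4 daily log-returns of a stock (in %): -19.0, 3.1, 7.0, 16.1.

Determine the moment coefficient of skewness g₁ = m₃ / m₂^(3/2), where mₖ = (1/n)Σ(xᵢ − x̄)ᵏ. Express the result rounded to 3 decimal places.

x̄ = (-19.0 + 3.1 + 7.0 + 16.1) / 4 = 1.8000
deviations (xᵢ − x̄): -20.8000, 1.3000, 5.2000, 14.3000
Σ(xᵢ − x̄)² = 665.8600 ⇒ m₂ = 665.8600/4 = 166.46500
Σ(xᵢ − x̄)³ = -5931.9000 ⇒ m₃ = -5931.9000/4 = -1482.97500
m₂^(3/2) = 166.46500^(1.5) = 2147.75334
g₁ = m₃ / m₂^(3/2) = -1482.97500 / 2147.75334 ≈ -0.690

-0.690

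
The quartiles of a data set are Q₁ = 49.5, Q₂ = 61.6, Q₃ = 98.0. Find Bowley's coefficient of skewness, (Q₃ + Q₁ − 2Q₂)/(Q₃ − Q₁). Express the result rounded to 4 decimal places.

numerator: Q₃ + Q₁ − 2Q₂ = 98.0 + 49.5 − 2×61.6 = 24.3000
denominator: Q₃ − Q₁ = 98.0 − 49.5 = 48.5000
Bowley skewness = 24.3000 / 48.5000 ≈ 0.5010

0.5010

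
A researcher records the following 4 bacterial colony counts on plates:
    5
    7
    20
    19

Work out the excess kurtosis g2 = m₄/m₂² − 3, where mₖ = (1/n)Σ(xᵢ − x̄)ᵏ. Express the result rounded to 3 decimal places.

-1.947

x̄ = 12.7500
Σ(xᵢ − x̄)² = 184.7500 ⇒ m₂ = 46.18750
Σ(xᵢ − x̄)⁴ = 8989.3281 ⇒ m₄ = 2247.33203
m₂² = 2133.28516
g2 = m₄/m₂² − 3 = 1.05346 − 3 ≈ -1.947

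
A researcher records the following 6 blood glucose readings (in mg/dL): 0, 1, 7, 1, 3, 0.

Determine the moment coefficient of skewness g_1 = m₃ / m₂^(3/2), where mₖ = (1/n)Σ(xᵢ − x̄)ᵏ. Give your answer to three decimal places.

1.225

x̄ = (0 + 1 + 7 + 1 + 3 + 0) / 6 = 2.0000
deviations (xᵢ − x̄): -2.0000, -1.0000, 5.0000, -1.0000, 1.0000, -2.0000
Σ(xᵢ − x̄)² = 36.0000 ⇒ m₂ = 36.0000/6 = 6.00000
Σ(xᵢ − x̄)³ = 108.0000 ⇒ m₃ = 108.0000/6 = 18.00000
m₂^(3/2) = 6.00000^(1.5) = 14.69694
g_1 = m₃ / m₂^(3/2) = 18.00000 / 14.69694 ≈ 1.225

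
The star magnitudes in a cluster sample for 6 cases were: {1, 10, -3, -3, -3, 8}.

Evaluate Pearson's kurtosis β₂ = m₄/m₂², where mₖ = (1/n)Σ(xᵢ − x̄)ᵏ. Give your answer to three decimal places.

x̄ = 1.6667
Σ(xᵢ − x̄)² = 175.3333 ⇒ m₂ = 29.22222
Σ(xᵢ − x̄)⁴ = 7854.4444 ⇒ m₄ = 1309.07407
m₂² = 853.93827
β₂ = m₄/m₂² = 1309.07407 / 853.93827 ≈ 1.533

1.533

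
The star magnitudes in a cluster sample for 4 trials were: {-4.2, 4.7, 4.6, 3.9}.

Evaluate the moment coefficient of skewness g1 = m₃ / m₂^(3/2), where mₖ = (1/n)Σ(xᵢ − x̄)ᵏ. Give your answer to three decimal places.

x̄ = (-4.2 + 4.7 + 4.6 + 3.9) / 4 = 2.2500
deviations (xᵢ − x̄): -6.4500, 2.4500, 2.3500, 1.6500
Σ(xᵢ − x̄)² = 55.8500 ⇒ m₂ = 55.8500/4 = 13.96250
Σ(xᵢ − x̄)³ = -236.1600 ⇒ m₃ = -236.1600/4 = -59.04000
m₂^(3/2) = 13.96250^(1.5) = 52.17288
g1 = m₃ / m₂^(3/2) = -59.04000 / 52.17288 ≈ -1.132

-1.132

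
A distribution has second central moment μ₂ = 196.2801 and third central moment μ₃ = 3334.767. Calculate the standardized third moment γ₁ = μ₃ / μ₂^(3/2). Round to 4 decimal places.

σ = √μ₂ = √196.2801 = 14.01000
σ³ = μ₂^(3/2) = 2749.88420
γ₁ = μ₃/σ³ = 3334.767 / 2749.88420 ≈ 1.2127

1.2127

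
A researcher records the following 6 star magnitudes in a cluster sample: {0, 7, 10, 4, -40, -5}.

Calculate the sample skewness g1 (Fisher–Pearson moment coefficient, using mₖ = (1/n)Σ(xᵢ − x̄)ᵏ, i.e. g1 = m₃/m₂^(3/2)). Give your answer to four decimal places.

-1.4758

x̄ = (0 + 7 + 10 + 4 - 40 - 5) / 6 = -4.0000
deviations (xᵢ − x̄): 4.0000, 11.0000, 14.0000, 8.0000, -36.0000, -1.0000
Σ(xᵢ − x̄)² = 1694.0000 ⇒ m₂ = 1694.0000/6 = 282.33333
Σ(xᵢ − x̄)³ = -42006.0000 ⇒ m₃ = -42006.0000/6 = -7001.00000
m₂^(3/2) = 282.33333^(1.5) = 4743.98419
g1 = m₃ / m₂^(3/2) = -7001.00000 / 4743.98419 ≈ -1.4758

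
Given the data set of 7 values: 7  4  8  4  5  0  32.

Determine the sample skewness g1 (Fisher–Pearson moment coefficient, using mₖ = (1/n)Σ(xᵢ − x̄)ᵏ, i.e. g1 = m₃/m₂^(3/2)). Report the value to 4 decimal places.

x̄ = (7 + 4 + 8 + 4 + 5 + 0 + 32) / 7 = 8.5714
deviations (xᵢ − x̄): -1.5714, -4.5714, -0.5714, -4.5714, -3.5714, -8.5714, 23.4286
Σ(xᵢ − x̄)² = 679.7143 ⇒ m₂ = 679.7143/7 = 97.10204
Σ(xᵢ − x̄)³ = 11989.4694 ⇒ m₃ = 11989.4694/7 = 1712.78134
m₂^(3/2) = 97.10204^(1.5) = 956.84708
g1 = m₃ / m₂^(3/2) = 1712.78134 / 956.84708 ≈ 1.7900

1.7900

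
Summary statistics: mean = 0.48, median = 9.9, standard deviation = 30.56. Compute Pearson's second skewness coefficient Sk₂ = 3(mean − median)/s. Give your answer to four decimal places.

-0.9247

Sk₂ = 3(0.48 − 9.9) / 30.56 = 3 × -9.4200 / 30.56
    = -28.2600 / 30.56 ≈ -0.9247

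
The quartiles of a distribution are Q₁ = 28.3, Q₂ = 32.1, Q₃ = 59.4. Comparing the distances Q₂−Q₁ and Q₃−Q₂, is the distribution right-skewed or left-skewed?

right-skewed

Q₂ − Q₁ = 3.8;  Q₃ − Q₂ = 27.3
Q₃ − Q₂ > Q₂ − Q₁ ⇒ the upper half is more spread out ⇒ right-skewed.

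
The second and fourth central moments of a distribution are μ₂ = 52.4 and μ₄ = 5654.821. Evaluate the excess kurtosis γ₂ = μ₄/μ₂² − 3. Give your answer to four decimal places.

μ₂² = 52.4² = 2745.76000
μ₄/μ₂² = 5654.821 / 2745.76000 = 2.05947
γ₂ = 2.05947 − 3 ≈ -0.9405

-0.9405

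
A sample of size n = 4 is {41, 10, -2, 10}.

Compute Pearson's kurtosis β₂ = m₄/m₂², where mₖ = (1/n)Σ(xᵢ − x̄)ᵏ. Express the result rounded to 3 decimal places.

x̄ = 14.7500
Σ(xᵢ − x̄)² = 1014.7500 ⇒ m₂ = 253.68750
Σ(xᵢ − x̄)⁴ = 554540.5781 ⇒ m₄ = 138635.14453
m₂² = 64357.34766
β₂ = m₄/m₂² = 138635.14453 / 64357.34766 ≈ 2.154

2.154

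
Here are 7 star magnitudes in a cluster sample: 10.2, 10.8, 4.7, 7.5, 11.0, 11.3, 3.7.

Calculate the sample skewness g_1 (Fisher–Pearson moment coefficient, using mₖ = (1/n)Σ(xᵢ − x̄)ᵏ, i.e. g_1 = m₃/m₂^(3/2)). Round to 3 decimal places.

-0.581

x̄ = (10.2 + 10.8 + 4.7 + 7.5 + 11.0 + 11.3 + 3.7) / 7 = 8.4571
deviations (xᵢ − x̄): 1.7429, 2.3429, -3.7571, -0.9571, 2.5429, 2.8429, -4.7571
Σ(xᵢ − x̄)² = 60.7371 ⇒ m₂ = 60.7371/7 = 8.67673
Σ(xᵢ − x̄)³ = -103.9974 ⇒ m₃ = -103.9974/7 = -14.85677
m₂^(3/2) = 8.67673^(1.5) = 25.55845
g_1 = m₃ / m₂^(3/2) = -14.85677 / 25.55845 ≈ -0.581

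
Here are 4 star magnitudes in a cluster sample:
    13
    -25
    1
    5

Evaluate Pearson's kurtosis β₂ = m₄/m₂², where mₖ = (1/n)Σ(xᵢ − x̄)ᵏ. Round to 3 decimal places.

x̄ = -1.5000
Σ(xᵢ − x̄)² = 811.0000 ⇒ m₂ = 202.75000
Σ(xᵢ − x̄)⁴ = 351009.2500 ⇒ m₄ = 87752.31250
m₂² = 41107.56250
β₂ = m₄/m₂² = 87752.31250 / 41107.56250 ≈ 2.135

2.135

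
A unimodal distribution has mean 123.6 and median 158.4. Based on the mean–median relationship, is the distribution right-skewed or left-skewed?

left-skewed

mean − median = 123.6 − 158.4 = -34.8
mean < median ⇒ the longer tail is on the left ⇒ left-skewed (negatively skewed).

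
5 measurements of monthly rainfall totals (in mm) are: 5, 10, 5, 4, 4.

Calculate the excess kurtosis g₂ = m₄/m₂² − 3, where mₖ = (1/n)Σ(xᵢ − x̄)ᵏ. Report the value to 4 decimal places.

0.0563

x̄ = 5.6000
Σ(xᵢ − x̄)² = 25.2000 ⇒ m₂ = 5.04000
Σ(xᵢ − x̄)⁴ = 388.1760 ⇒ m₄ = 77.63520
m₂² = 25.40160
g₂ = m₄/m₂² − 3 = 3.05631 − 3 ≈ 0.0563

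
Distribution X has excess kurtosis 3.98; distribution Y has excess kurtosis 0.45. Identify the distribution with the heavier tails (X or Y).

X

Higher excess kurtosis ⇒ heavier tails relative to the normal distribution.
3.98 vs 0.45: the larger is 3.98, so X has heavier tails.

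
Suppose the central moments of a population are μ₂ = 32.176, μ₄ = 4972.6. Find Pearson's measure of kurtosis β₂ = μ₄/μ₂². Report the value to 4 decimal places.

μ₂² = 32.176² = 1035.29498
μ₄/μ₂² = 4972.6 / 1035.29498 = 4.80308
β₂ ≈ 4.8031

4.8031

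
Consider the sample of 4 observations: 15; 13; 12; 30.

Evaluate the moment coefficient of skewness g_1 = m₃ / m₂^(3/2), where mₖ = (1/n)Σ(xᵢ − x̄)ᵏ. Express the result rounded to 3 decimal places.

1.081

x̄ = (15 + 13 + 12 + 30) / 4 = 17.5000
deviations (xᵢ − x̄): -2.5000, -4.5000, -5.5000, 12.5000
Σ(xᵢ − x̄)² = 213.0000 ⇒ m₂ = 213.0000/4 = 53.25000
Σ(xᵢ − x̄)³ = 1680.0000 ⇒ m₃ = 1680.0000/4 = 420.00000
m₂^(3/2) = 53.25000^(1.5) = 388.57908
g_1 = m₃ / m₂^(3/2) = 420.00000 / 388.57908 ≈ 1.081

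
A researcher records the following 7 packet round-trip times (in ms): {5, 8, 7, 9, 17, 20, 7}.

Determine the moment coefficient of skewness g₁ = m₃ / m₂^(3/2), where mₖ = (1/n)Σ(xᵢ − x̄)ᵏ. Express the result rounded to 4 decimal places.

x̄ = (5 + 8 + 7 + 9 + 17 + 20 + 7) / 7 = 10.4286
deviations (xᵢ − x̄): -5.4286, -2.4286, -3.4286, -1.4286, 6.5714, 9.5714, -3.4286
Σ(xᵢ − x̄)² = 195.7143 ⇒ m₂ = 195.7143/7 = 27.95918
Σ(xᵢ − x̄)³ = 902.8163 ⇒ m₃ = 902.8163/7 = 128.97376
m₂^(3/2) = 27.95918^(1.5) = 147.83822
g₁ = m₃ / m₂^(3/2) = 128.97376 / 147.83822 ≈ 0.8724

0.8724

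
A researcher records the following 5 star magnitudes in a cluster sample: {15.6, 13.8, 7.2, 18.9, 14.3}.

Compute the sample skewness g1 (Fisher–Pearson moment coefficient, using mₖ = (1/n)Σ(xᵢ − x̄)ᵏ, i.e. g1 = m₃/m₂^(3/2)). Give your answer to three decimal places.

x̄ = (15.6 + 13.8 + 7.2 + 18.9 + 14.3) / 5 = 13.9600
deviations (xᵢ − x̄): 1.6400, -0.1600, -6.7600, 4.9400, 0.3400
Σ(xᵢ − x̄)² = 72.9320 ⇒ m₂ = 72.9320/5 = 14.58640
Σ(xᵢ − x̄)³ = -183.9158 ⇒ m₃ = -183.9158/5 = -36.78317
m₂^(3/2) = 14.58640^(1.5) = 55.70859
g1 = m₃ / m₂^(3/2) = -36.78317 / 55.70859 ≈ -0.660

-0.660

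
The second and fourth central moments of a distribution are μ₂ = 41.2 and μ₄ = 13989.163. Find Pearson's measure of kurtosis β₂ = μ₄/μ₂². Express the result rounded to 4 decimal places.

8.2413

μ₂² = 41.2² = 1697.44000
μ₄/μ₂² = 13989.163 / 1697.44000 = 8.24133
β₂ ≈ 8.2413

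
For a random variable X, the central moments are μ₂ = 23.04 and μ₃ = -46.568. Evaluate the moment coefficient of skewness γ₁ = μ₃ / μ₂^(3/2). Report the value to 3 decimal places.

-0.421

σ = √μ₂ = √23.04 = 4.80000
σ³ = μ₂^(3/2) = 110.59200
γ₁ = μ₃/σ³ = -46.568 / 110.59200 ≈ -0.421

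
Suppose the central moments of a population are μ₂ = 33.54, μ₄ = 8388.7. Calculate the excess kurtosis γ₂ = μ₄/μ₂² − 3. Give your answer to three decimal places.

4.457

μ₂² = 33.54² = 1124.93160
μ₄/μ₂² = 8388.7 / 1124.93160 = 7.45708
γ₂ = 7.45708 − 3 ≈ 4.457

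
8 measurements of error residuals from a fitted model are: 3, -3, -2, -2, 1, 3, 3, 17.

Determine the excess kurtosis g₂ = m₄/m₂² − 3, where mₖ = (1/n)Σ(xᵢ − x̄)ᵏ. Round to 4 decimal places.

x̄ = 2.5000
Σ(xᵢ − x̄)² = 284.0000 ⇒ m₂ = 35.50000
Σ(xᵢ − x̄)⁴ = 45945.5000 ⇒ m₄ = 5743.18750
m₂² = 1260.25000
g₂ = m₄/m₂² − 3 = 4.55718 − 3 ≈ 1.5572

1.5572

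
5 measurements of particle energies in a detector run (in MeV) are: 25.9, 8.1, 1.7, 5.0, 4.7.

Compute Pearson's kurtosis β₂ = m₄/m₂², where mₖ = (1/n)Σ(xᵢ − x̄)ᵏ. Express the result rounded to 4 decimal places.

2.9875

x̄ = 9.0800
Σ(xᵢ − x̄)² = 374.1680 ⇒ m₂ = 74.83360
Σ(xᵢ − x̄)⁴ = 83651.8631 ⇒ m₄ = 16730.37263
m₂² = 5600.06769
β₂ = m₄/m₂² = 16730.37263 / 5600.06769 ≈ 2.9875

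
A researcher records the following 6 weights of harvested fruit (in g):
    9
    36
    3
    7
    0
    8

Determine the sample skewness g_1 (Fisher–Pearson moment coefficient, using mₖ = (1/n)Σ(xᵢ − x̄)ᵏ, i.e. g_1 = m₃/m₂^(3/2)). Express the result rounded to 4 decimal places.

x̄ = (9 + 36 + 3 + 7 + 0 + 8) / 6 = 10.5000
deviations (xᵢ − x̄): -1.5000, 25.5000, -7.5000, -3.5000, -10.5000, -2.5000
Σ(xᵢ − x̄)² = 837.5000 ⇒ m₂ = 837.5000/6 = 139.58333
Σ(xᵢ − x̄)³ = 14940.0000 ⇒ m₃ = 14940.0000/6 = 2490.00000
m₂^(3/2) = 139.58333^(1.5) = 1649.11274
g_1 = m₃ / m₂^(3/2) = 2490.00000 / 1649.11274 ≈ 1.5099

1.5099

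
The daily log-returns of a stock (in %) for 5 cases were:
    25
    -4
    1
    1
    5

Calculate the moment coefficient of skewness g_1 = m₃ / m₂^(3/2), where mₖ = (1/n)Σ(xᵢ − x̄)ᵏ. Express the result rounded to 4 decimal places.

1.2037

x̄ = (25 - 4 + 1 + 1 + 5) / 5 = 5.6000
deviations (xᵢ − x̄): 19.4000, -9.6000, -4.6000, -4.6000, -0.6000
Σ(xᵢ − x̄)² = 511.2000 ⇒ m₂ = 511.2000/5 = 102.24000
Σ(xᵢ − x̄)³ = 6221.7600 ⇒ m₃ = 6221.7600/5 = 1244.35200
m₂^(3/2) = 102.24000^(1.5) = 1033.78746
g_1 = m₃ / m₂^(3/2) = 1244.35200 / 1033.78746 ≈ 1.2037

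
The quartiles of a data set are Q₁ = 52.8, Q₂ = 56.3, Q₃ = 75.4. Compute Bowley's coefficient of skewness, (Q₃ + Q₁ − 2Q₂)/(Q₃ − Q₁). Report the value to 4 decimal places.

numerator: Q₃ + Q₁ − 2Q₂ = 75.4 + 52.8 − 2×56.3 = 15.6000
denominator: Q₃ − Q₁ = 75.4 − 52.8 = 22.6000
Bowley skewness = 15.6000 / 22.6000 ≈ 0.6903

0.6903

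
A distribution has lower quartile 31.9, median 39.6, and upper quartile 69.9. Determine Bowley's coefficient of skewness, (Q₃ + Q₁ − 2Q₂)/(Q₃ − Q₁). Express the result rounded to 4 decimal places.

numerator: Q₃ + Q₁ − 2Q₂ = 69.9 + 31.9 − 2×39.6 = 22.6000
denominator: Q₃ − Q₁ = 69.9 − 31.9 = 38.0000
Bowley skewness = 22.6000 / 38.0000 ≈ 0.5947

0.5947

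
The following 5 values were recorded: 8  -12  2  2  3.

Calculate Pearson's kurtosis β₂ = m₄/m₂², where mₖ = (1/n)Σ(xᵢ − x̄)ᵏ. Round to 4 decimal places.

x̄ = 0.6000
Σ(xᵢ − x̄)² = 223.2000 ⇒ m₂ = 44.64000
Σ(xᵢ − x̄)⁴ = 28244.2560 ⇒ m₄ = 5648.85120
m₂² = 1992.72960
β₂ = m₄/m₂² = 5648.85120 / 1992.72960 ≈ 2.8347

2.8347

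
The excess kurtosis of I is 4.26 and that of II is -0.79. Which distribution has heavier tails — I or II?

Higher excess kurtosis ⇒ heavier tails relative to the normal distribution.
4.26 vs -0.79: the larger is 4.26, so I has heavier tails. (I is leptokurtic — heavier-than-normal tails; the other is platykurtic.)

I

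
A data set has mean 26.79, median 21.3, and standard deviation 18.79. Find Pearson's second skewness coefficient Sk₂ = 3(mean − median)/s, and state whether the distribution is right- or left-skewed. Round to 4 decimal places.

0.8765, right-skewed

Sk₂ = 3(26.79 − 21.3) / 18.79 = 3 × 5.4900 / 18.79
    = 16.4700 / 18.79 ≈ 0.8765
Sk₂ > 0 ⇒ mean > median ⇒ right-skewed (positive skew).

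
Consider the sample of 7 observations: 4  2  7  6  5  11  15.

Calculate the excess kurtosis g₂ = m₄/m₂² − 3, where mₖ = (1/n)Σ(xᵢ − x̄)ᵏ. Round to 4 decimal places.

-0.5956

x̄ = 7.1429
Σ(xᵢ − x̄)² = 118.8571 ⇒ m₂ = 16.97959
Σ(xᵢ − x̄)⁴ = 4852.4198 ⇒ m₄ = 693.20283
m₂² = 288.30654
g₂ = m₄/m₂² − 3 = 2.40440 − 3 ≈ -0.5956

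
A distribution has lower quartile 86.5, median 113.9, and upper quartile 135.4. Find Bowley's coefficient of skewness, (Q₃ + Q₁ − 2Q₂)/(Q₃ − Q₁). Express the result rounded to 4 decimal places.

-0.1207

numerator: Q₃ + Q₁ − 2Q₂ = 135.4 + 86.5 − 2×113.9 = -5.9000
denominator: Q₃ − Q₁ = 135.4 − 86.5 = 48.9000
Bowley skewness = -5.9000 / 48.9000 ≈ -0.1207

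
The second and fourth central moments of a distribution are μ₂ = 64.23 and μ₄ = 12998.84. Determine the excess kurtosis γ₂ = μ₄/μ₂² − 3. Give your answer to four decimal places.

μ₂² = 64.23² = 4125.49290
μ₄/μ₂² = 12998.84 / 4125.49290 = 3.15086
γ₂ = 3.15086 − 3 ≈ 0.1509

0.1509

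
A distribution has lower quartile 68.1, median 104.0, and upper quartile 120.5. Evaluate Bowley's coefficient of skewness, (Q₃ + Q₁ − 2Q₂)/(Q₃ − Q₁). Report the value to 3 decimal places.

-0.370

numerator: Q₃ + Q₁ − 2Q₂ = 120.5 + 68.1 − 2×104.0 = -19.4000
denominator: Q₃ − Q₁ = 120.5 − 68.1 = 52.4000
Bowley skewness = -19.4000 / 52.4000 ≈ -0.370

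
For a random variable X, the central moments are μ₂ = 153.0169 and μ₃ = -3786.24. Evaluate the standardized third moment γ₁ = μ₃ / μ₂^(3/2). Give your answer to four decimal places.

-2.0003

σ = √μ₂ = √153.0169 = 12.37000
σ³ = μ₂^(3/2) = 1892.81905
γ₁ = μ₃/σ³ = -3786.24 / 1892.81905 ≈ -2.0003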